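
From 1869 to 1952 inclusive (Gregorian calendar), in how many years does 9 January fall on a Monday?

12

Track 9 January's weekday year by year (advancing +1, or +2 across a Feb 29):
  1869: Sat  1870: Sun (+1)  1871: Mon (+1) ✓  1872: Tue (+1)  1873: Thu (+2)
  1874: Fri (+1)  1875: Sat (+1)  1876: Sun (+1)  1877: Tue (+2)  1878: Wed (+1)
  1879: Thu (+1)  1880: Fri (+1)  1881: Sun (+2)  1882: Mon (+1) ✓  … (56 more years) …
  1939: Mon (+1) ✓  1940: Tue (+1)  1941: Thu (+2)  1942: Fri (+1)  1943: Sat (+1)
  1944: Sun (+1)  1945: Tue (+2)  1946: Wed (+1)  1947: Thu (+1)  1948: Fri (+1)
  1949: Sun (+2)  1950: Mon (+1) ✓  1951: Tue (+1)  1952: Wed (+1)
Monday years: 1871, 1882, 1888, 1893, 1899, 1905, 1911, 1922, 1928, 1933, 1939, 1950 — 12 in total.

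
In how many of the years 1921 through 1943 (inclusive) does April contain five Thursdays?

7

April has 30 days; it has five Thursdays when Thursday falls among the first (month-length − 28) days — i.e. when April 1 is one of Thursday/Wednesday.
April 1 by year: 1921:Fri 1922:Sat 1923:Sun 1924:Tue 1925:Wed✓ 1926:Thu✓ 1927:Fri 1928:Sun 1929:Mon 1930:Tue 1931:Wed✓ 1932:Fri 1933:Sat 1934:Sun 1935:Mon 1936:Wed✓ 1937:Thu✓ 1938:Fri 1939:Sat 1940:Mon 1941:Tue 1942:Wed✓ 1943:Thu✓
Years with five Thursdays: 1925, 1926, 1931, 1936, 1937, 1942, 1943 → 7.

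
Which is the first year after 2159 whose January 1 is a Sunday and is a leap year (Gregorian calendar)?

2164

Jan 1 advances by 2 weekdays after a leap year and by 1 after a common year.
2159: Jan 1 is Monday.
2160: Tuesday (leap)
2161: Thursday
2162: Friday
2163: Saturday
2164: Sunday (leap)
2164 begins on a Sunday and is a leap year.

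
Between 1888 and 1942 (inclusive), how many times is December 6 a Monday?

6

Track December 6's weekday year by year (advancing +1, or +2 across a Feb 29):
  1888: Thu  1889: Fri (+1)  1890: Sat (+1)  1891: Sun (+1)  1892: Tue (+2)
  1893: Wed (+1)  1894: Thu (+1)  1895: Fri (+1)  1896: Sun (+2)  1897: Mon (+1) ✓
  1898: Tue (+1)  1899: Wed (+1)  1900: Thu (+1)  1901: Fri (+1)  … (27 more years) …
  1929: Fri (+1)  1930: Sat (+1)  1931: Sun (+1)  1932: Tue (+2)  1933: Wed (+1)
  1934: Thu (+1)  1935: Fri (+1)  1936: Sun (+2)  1937: Mon (+1) ✓  1938: Tue (+1)
  1939: Wed (+1)  1940: Fri (+2)  1941: Sat (+1)  1942: Sun (+1)
Monday years: 1897, 1909, 1915, 1920, 1926, 1937 — 6 in total.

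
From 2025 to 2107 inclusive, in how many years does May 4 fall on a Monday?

Track May 4's weekday year by year (advancing +1, or +2 across a Feb 29):
  2025: Sun  2026: Mon (+1) ✓  2027: Tue (+1)  2028: Thu (+2)  2029: Fri (+1)
  2030: Sat (+1)  2031: Sun (+1)  2032: Tue (+2)  2033: Wed (+1)  2034: Thu (+1)
  2035: Fri (+1)  2036: Sun (+2)  2037: Mon (+1) ✓  2038: Tue (+1)  … (55 more years) …
  2094: Tue (+1)  2095: Wed (+1)  2096: Fri (+2)  2097: Sat (+1)  2098: Sun (+1)
  2099: Mon (+1) ✓  2100: Tue (+1)  2101: Wed (+1)  2102: Thu (+1)  2103: Fri (+1)
  2104: Sun (+2)  2105: Mon (+1) ✓  2106: Tue (+1)  2107: Wed (+1)
Monday years: 2026, 2037, 2043, 2048, 2054, 2065, 2071, 2076, 2082, 2093, 2099, 2105 — 12 in total.

12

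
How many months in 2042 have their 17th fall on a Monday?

Check the 17th of each month of 2042: Jan 17: Fri, Feb 17: Mon, Mar 17: Mon, Apr 17: Thu, May 17: Sat, Jun 17: Tue, Jul 17: Thu, Aug 17: Sun, Sep 17: Wed, Oct 17: Fri, Nov 17: Mon, Dec 17: Wed.
Monday occurs in February, March, November — 3 months.

3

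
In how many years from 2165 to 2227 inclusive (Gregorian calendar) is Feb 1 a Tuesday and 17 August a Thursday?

2

Check each year's weekday for Feb 1 and 17 August:
  2165: Fri/Sat  2166: Sat/Sun  2167: Sun/Mon  2168: Mon/Wed  2169: Wed/Thu  2170: Thu/Fri  2171: Fri/Sat  2172: Sat/Mon  2173: Mon/Tue  2174: Tue/Wed  2175: Wed/Thu  2176: Thu/Sat  2177: Sat/Sun  2178: Sun/Mon  …(35 more)…  2214: Tue/Wed  2215: Wed/Thu  2216: Thu/Sat  2217: Sat/Sun  2218: Sun/Mon  2219: Mon/Tue  2220: Tue/Thu ✓  2221: Thu/Fri  2222: Fri/Sat  2223: Sat/Sun  2224: Sun/Tue  2225: Tue/Wed  2226: Wed/Thu  2227: Thu/Fri
Both conditions hold in: 2180, 2220 — 2.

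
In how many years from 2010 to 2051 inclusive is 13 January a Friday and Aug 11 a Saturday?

2

Check each year's weekday for 13 January and Aug 11:
  2010: Wed/Wed  2011: Thu/Thu  2012: Fri/Sat ✓  2013: Sun/Sun  2014: Mon/Mon  2015: Tue/Tue  2016: Wed/Thu  2017: Fri/Fri  2018: Sat/Sat  2019: Sun/Sun  2020: Mon/Tue  2021: Wed/Wed  2022: Thu/Thu  2023: Fri/Fri  …(14 more)…  2038: Wed/Wed  2039: Thu/Thu  2040: Fri/Sat ✓  2041: Sun/Sun  2042: Mon/Mon  2043: Tue/Tue  2044: Wed/Thu  2045: Fri/Fri  2046: Sat/Sat  2047: Sun/Sun  2048: Mon/Tue  2049: Wed/Wed  2050: Thu/Thu  2051: Fri/Fri
Both conditions hold in: 2012, 2040 — 2.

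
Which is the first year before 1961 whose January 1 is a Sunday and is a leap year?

1956

Jan 1 advances by 2 weekdays after a leap year and by 1 after a common year.
1961: Jan 1 is Sunday.
1960: Friday (leap)
1959: Thursday
1958: Wednesday
1957: Tuesday
1956: Sunday (leap)
1956 begins on a Sunday and is a leap year.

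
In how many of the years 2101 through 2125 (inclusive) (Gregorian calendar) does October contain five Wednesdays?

10

October has 31 days; it has five Wednesdays when Wednesday falls among the first (month-length − 28) days — i.e. when October 1 is one of Wednesday/Tuesday/Monday.
October 1 by year: 2101:Sat 2102:Sun 2103:Mon✓ 2104:Wed✓ 2105:Thu 2106:Fri 2107:Sat 2108:Mon✓ 2109:Tue✓ 2110:Wed✓ 2111:Thu 2112:Sat 2113:Sun 2114:Mon✓ 2115:Tue✓ 2116:Thu 2117:Fri 2118:Sat 2119:Sun 2120:Tue✓ 2121:Wed✓ 2122:Thu 2123:Fri 2124:Sun 2125:Mon✓
Years with five Wednesdays: 2103, 2104, 2108, 2109, 2110, 2114, 2115, 2120, 2121, 2125 → 10.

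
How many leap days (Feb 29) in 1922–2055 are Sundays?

4

Leap years in 1922–2055: 33 of them.
Feb 29 weekday advances by 5 (mod 7) from one leap year to the next four years later (or differs when a century non-leap intervenes).
Leap-day weekdays: 1924:Fri 1928:Wed 1932:Mon 1936:Sat 1940:Thu 1944:Tue 1948:Sun✓ 1952:Fri 1956:Wed 1960:Mon 1964:Sat 1968:Thu 1972:Tue …(7 more)… 2004:Sun✓ 2008:Fri 2012:Wed 2016:Mon 2020:Sat 2024:Thu 2028:Tue 2032:Sun✓ 2036:Fri 2040:Wed 2044:Mon 2048:Sat 2052:Thu
Sunday: 1948, 1976, 2004, 2032 → 4.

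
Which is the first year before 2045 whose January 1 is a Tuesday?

Jan 1 advances by 2 weekdays after a leap year and by 1 after a common year.
2045: Jan 1 is Sunday.
2044: Friday (leap)
2043: Thursday
2042: Wednesday
2041: Tuesday
2041 begins on a Tuesday

2041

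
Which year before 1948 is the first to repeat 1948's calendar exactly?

1920

Two years share a calendar iff Jan 1 falls on the same weekday and both are leap or both are common. 1948: Jan 1 is Thursday, leap year.
1947: Jan 1 Wednesday, common
1946: Jan 1 Tuesday, common
1945: Jan 1 Monday, common
1944: Jan 1 Saturday, leap
1943: Jan 1 Friday, common
1942: Jan 1 Thursday, common
1941: Jan 1 Wednesday, common
1940: Jan 1 Monday, leap
1939: Jan 1 Sunday, common
1938: Jan 1 Saturday, common
1937: Jan 1 Friday, common
1936: Jan 1 Wednesday, leap
1935: Jan 1 Tuesday, common
1934: Jan 1 Monday, common
1933: Jan 1 Sunday, common
1932: Jan 1 Friday, leap
1931: Jan 1 Thursday, common
1930: Jan 1 Wednesday, common
1929: Jan 1 Tuesday, common
1928: Jan 1 Sunday, leap
1927: Jan 1 Saturday, common
1926: Jan 1 Friday, common
1925: Jan 1 Thursday, common
1924: Jan 1 Tuesday, leap
1923: Jan 1 Monday, common
1922: Jan 1 Sunday, common
1921: Jan 1 Saturday, common
1920: Jan 1 Thursday, leap
1920 matches on both conditions.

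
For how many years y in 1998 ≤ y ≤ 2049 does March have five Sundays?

March has 31 days; it has five Sundays when Sunday falls among the first (month-length − 28) days — i.e. when March 1 is one of Sunday/Saturday/Friday.
March 1 by year: 1998:Sun✓ 1999:Mon 2000:Wed 2001:Thu 2002:Fri✓ 2003:Sat✓ 2004:Mon 2005:Tue 2006:Wed 2007:Thu 2008:Sat✓ 2009:Sun✓ 2010:Mon 2011:Tue 2012:Thu …(22 more)… 2035:Thu 2036:Sat✓ 2037:Sun✓ 2038:Mon 2039:Tue 2040:Thu 2041:Fri✓ 2042:Sat✓ 2043:Sun✓ 2044:Tue 2045:Wed 2046:Thu 2047:Fri✓ 2048:Sun✓ 2049:Mon
Years with five Sundays: 1998, 2002, 2003, 2008, 2009, 2013, 2014, 2015, 2019, 2020, 2024, 2025, 2026, 2030, 2031, 2036, 2037, 2041, 2042, 2043, 2047, 2048 → 22.

22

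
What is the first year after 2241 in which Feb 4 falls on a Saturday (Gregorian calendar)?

2243

From one year to the next, a fixed date's weekday advances by 1, or by 2 when a Feb 29 lies between the two dates.
2241: February 4 is Thursday.
2242: Friday (+1)
2243: Saturday (+1)
Feb 4 falls on a Saturday in 2243.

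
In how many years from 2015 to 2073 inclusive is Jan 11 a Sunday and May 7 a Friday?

Check each year's weekday for Jan 11 and May 7:
  2015: Sun/Thu  2016: Mon/Sat  2017: Wed/Sun  2018: Thu/Mon  2019: Fri/Tue  2020: Sat/Thu  2021: Mon/Fri  2022: Tue/Sat  2023: Wed/Sun  2024: Thu/Tue  2025: Sat/Wed  2026: Sun/Thu  2027: Mon/Fri  2028: Tue/Sun  …(31 more)…  2060: Sun/Fri ✓  2061: Tue/Sat  2062: Wed/Sun  2063: Thu/Mon  2064: Fri/Wed  2065: Sun/Thu  2066: Mon/Fri  2067: Tue/Sat  2068: Wed/Mon  2069: Fri/Tue  2070: Sat/Wed  2071: Sun/Thu  2072: Mon/Sat  2073: Wed/Sun
Both conditions hold in: 2032, 2060 — 2.

2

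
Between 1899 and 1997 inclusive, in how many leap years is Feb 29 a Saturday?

4

Leap years in 1899–1997: 24 of them.
Feb 29 weekday advances by 5 (mod 7) from one leap year to the next four years later (or differs when a century non-leap intervenes).
Leap-day weekdays: 1904:Mon 1908:Sat✓ 1912:Thu 1916:Tue 1920:Sun 1924:Fri 1928:Wed 1932:Mon 1936:Sat✓ 1940:Thu 1944:Tue 1948:Sun 1952:Fri 1956:Wed 1960:Mon 1964:Sat✓ 1968:Thu 1972:Tue 1976:Sun 1980:Fri 1984:Wed 1988:Mon 1992:Sat✓ 1996:Thu
Saturday: 1908, 1936, 1964, 1992 → 4.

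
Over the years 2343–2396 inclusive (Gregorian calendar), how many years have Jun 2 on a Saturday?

Track Jun 2's weekday year by year (advancing +1, or +2 across a Feb 29):
  2343: Wed  2344: Fri (+2)  2345: Sat (+1) ✓  2346: Sun (+1)  2347: Mon (+1)
  2348: Wed (+2)  2349: Thu (+1)  2350: Fri (+1)  2351: Sat (+1) ✓  2352: Mon (+2)
  2353: Tue (+1)  2354: Wed (+1)  2355: Thu (+1)  2356: Sat (+2) ✓  … (26 more years) …
  2383: Thu (+1)  2384: Sat (+2) ✓  2385: Sun (+1)  2386: Mon (+1)  2387: Tue (+1)
  2388: Thu (+2)  2389: Fri (+1)  2390: Sat (+1) ✓  2391: Sun (+1)  2392: Tue (+2)
  2393: Wed (+1)  2394: Thu (+1)  2395: Fri (+1)  2396: Sun (+2)
Saturday years: 2345, 2351, 2356, 2362, 2373, 2379, 2384, 2390 — 8 in total.

8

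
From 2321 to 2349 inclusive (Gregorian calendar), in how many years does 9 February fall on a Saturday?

Track 9 February's weekday year by year (advancing +1, or +2 across a Feb 29):
  2321: Wed  2322: Thu (+1)  2323: Fri (+1)  2324: Sat (+1) ✓  2325: Mon (+2)
  2326: Tue (+1)  2327: Wed (+1)  2328: Thu (+1)  2329: Sat (+2) ✓  2330: Sun (+1)
  2331: Mon (+1)  2332: Tue (+1)  2333: Thu (+2)  2334: Fri (+1)  2335: Sat (+1) ✓
  2336: Sun (+1)  2337: Tue (+2)  2338: Wed (+1)  2339: Thu (+1)  2340: Fri (+1)
  2341: Sun (+2)  2342: Mon (+1)  2343: Tue (+1)  2344: Wed (+1)  2345: Fri (+2)
  2346: Sat (+1) ✓  2347: Sun (+1)  2348: Mon (+1)  2349: Wed (+2)
Saturday years: 2324, 2329, 2335, 2346 — 4 in total.

4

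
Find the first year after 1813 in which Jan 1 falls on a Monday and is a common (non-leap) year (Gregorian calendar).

1821

Jan 1 advances by 2 weekdays after a leap year and by 1 after a common year.
1813: Jan 1 is Friday.
1814: Saturday
1815: Sunday
1816: Monday (leap)
1817: Wednesday
1818: Thursday
1819: Friday
1820: Saturday (leap)
1821: Monday
1821 begins on a Monday and is a common year.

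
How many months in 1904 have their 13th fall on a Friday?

Check the 13th of each month of 1904: Jan 13: Wed, Feb 13: Sat, Mar 13: Sun, Apr 13: Wed, May 13: Fri, Jun 13: Mon, Jul 13: Wed, Aug 13: Sat, Sep 13: Tue, Oct 13: Thu, Nov 13: Sun, Dec 13: Tue.
Friday occurs in May — 1 month.

1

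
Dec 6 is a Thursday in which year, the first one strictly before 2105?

2103

From one year to the next, a fixed date's weekday advances by 1, or by 2 when a Feb 29 lies between the two dates.
2105: December 6 is Sunday.
2104: Saturday (−1)
2103: Thursday (−2)
Dec 6 falls on a Thursday in 2103.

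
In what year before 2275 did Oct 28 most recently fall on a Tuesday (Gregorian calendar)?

2273

From one year to the next, a fixed date's weekday advances by 1, or by 2 when a Feb 29 lies between the two dates.
2275: October 28 is Thursday.
2274: Wednesday (−1)
2273: Tuesday (−1)
Oct 28 falls on a Tuesday in 2273.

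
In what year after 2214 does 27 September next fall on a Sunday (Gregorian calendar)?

From one year to the next, a fixed date's weekday advances by 1, or by 2 when a Feb 29 lies between the two dates.
2214: September 27 is Tuesday.
2215: Wednesday (+1)
2216: Friday (+2)
2217: Saturday (+1)
2218: Sunday (+1)
27 September falls on a Sunday in 2218.

2218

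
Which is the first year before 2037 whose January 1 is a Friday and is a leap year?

2016

Jan 1 advances by 2 weekdays after a leap year and by 1 after a common year.
2037: Jan 1 is Thursday.
2036: Tuesday (leap)
2035: Monday
2034: Sunday
2033: Saturday
2032: Thursday (leap)
2031: Wednesday
2030: Tuesday
2029: Monday
2028: Saturday (leap)
2027: Friday
2026: Thursday
2025: Wednesday
2024: Monday (leap)
2023: Sunday
2022: Saturday
2021: Friday
2020: Wednesday (leap)
2019: Tuesday
2018: Monday
2017: Sunday
2016: Friday (leap)
2016 begins on a Friday and is a leap year.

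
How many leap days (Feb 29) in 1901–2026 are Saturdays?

Leap years in 1901–2026: 31 of them.
Feb 29 weekday advances by 5 (mod 7) from one leap year to the next four years later (or differs when a century non-leap intervenes).
Leap-day weekdays: 1904:Mon 1908:Sat✓ 1912:Thu 1916:Tue 1920:Sun 1924:Fri 1928:Wed 1932:Mon 1936:Sat✓ 1940:Thu 1944:Tue 1948:Sun 1952:Fri …(5 more)… 1976:Sun 1980:Fri 1984:Wed 1988:Mon 1992:Sat✓ 1996:Thu 2000:Tue 2004:Sun 2008:Fri 2012:Wed 2016:Mon 2020:Sat✓ 2024:Thu
Saturday: 1908, 1936, 1964, 1992, 2020 → 5.

5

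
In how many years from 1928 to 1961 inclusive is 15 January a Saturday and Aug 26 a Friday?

Check each year's weekday for 15 January and Aug 26:
  1928: Sun/Sun  1929: Tue/Mon  1930: Wed/Tue  1931: Thu/Wed  1932: Fri/Fri  1933: Sun/Sat  1934: Mon/Sun  1935: Tue/Mon  1936: Wed/Wed  1937: Fri/Thu  1938: Sat/Fri ✓  1939: Sun/Sat  1940: Mon/Mon  1941: Wed/Tue  …(6 more)…  1948: Thu/Thu  1949: Sat/Fri ✓  1950: Sun/Sat  1951: Mon/Sun  1952: Tue/Tue  1953: Thu/Wed  1954: Fri/Thu  1955: Sat/Fri ✓  1956: Sun/Sun  1957: Tue/Mon  1958: Wed/Tue  1959: Thu/Wed  1960: Fri/Fri  1961: Sun/Sat
Both conditions hold in: 1938, 1949, 1955 — 3.

3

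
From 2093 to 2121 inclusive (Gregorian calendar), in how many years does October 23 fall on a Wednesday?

Track October 23's weekday year by year (advancing +1, or +2 across a Feb 29):
  2093: Fri  2094: Sat (+1)  2095: Sun (+1)  2096: Tue (+2)  2097: Wed (+1) ✓
  2098: Thu (+1)  2099: Fri (+1)  2100: Sat (+1)  2101: Sun (+1)  2102: Mon (+1)
  2103: Tue (+1)  2104: Thu (+2)  2105: Fri (+1)  2106: Sat (+1)  2107: Sun (+1)
  2108: Tue (+2)  2109: Wed (+1) ✓  2110: Thu (+1)  2111: Fri (+1)  2112: Sun (+2)
  2113: Mon (+1)  2114: Tue (+1)  2115: Wed (+1) ✓  2116: Fri (+2)  2117: Sat (+1)
  2118: Sun (+1)  2119: Mon (+1)  2120: Wed (+2) ✓  2121: Thu (+1)
Wednesday years: 2097, 2109, 2115, 2120 — 4 in total.

4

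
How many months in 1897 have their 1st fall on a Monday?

3

Check the 1st of each month of 1897: Jan 1: Fri, Feb 1: Mon, Mar 1: Mon, Apr 1: Thu, May 1: Sat, Jun 1: Tue, Jul 1: Thu, Aug 1: Sun, Sep 1: Wed, Oct 1: Fri, Nov 1: Mon, Dec 1: Wed.
Monday occurs in February, March, November — 3 months.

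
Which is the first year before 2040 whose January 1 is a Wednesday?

Jan 1 advances by 2 weekdays after a leap year and by 1 after a common year.
2040: Jan 1 is Sunday (leap).
2039: Saturday
2038: Friday
2037: Thursday
2036: Tuesday (leap)
2035: Monday
2034: Sunday
2033: Saturday
2032: Thursday (leap)
2031: Wednesday
2031 begins on a Wednesday

2031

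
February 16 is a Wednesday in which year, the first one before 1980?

From one year to the next, a fixed date's weekday advances by 1, or by 2 when a Feb 29 lies between the two dates.
1980: February 16 is Saturday.
1979: Friday (−1)
1978: Thursday (−1)
1977: Wednesday (−1)
February 16 falls on a Wednesday in 1977.

1977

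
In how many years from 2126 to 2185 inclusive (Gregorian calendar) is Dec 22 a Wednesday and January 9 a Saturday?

6

Check each year's weekday for Dec 22 and January 9:
  2126: Sun/Wed  2127: Mon/Thu  2128: Wed/Fri  2129: Thu/Sun  2130: Fri/Mon  2131: Sat/Tue  2132: Mon/Wed  2133: Tue/Fri  2134: Wed/Sat ✓  2135: Thu/Sun  2136: Sat/Mon  2137: Sun/Wed  2138: Mon/Thu  2139: Tue/Fri  …(32 more)…  2172: Tue/Thu  2173: Wed/Sat ✓  2174: Thu/Sun  2175: Fri/Mon  2176: Sun/Tue  2177: Mon/Thu  2178: Tue/Fri  2179: Wed/Sat ✓  2180: Fri/Sun  2181: Sat/Tue  2182: Sun/Wed  2183: Mon/Thu  2184: Wed/Fri  2185: Thu/Sun
Both conditions hold in: 2134, 2145, 2151, 2162, 2173, 2179 — 6.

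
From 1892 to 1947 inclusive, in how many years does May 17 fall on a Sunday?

8

Track May 17's weekday year by year (advancing +1, or +2 across a Feb 29):
  1892: Tue  1893: Wed (+1)  1894: Thu (+1)  1895: Fri (+1)  1896: Sun (+2) ✓
  1897: Mon (+1)  1898: Tue (+1)  1899: Wed (+1)  1900: Thu (+1)  1901: Fri (+1)
  1902: Sat (+1)  1903: Sun (+1) ✓  1904: Tue (+2)  1905: Wed (+1)  … (28 more years) …
  1934: Thu (+1)  1935: Fri (+1)  1936: Sun (+2) ✓  1937: Mon (+1)  1938: Tue (+1)
  1939: Wed (+1)  1940: Fri (+2)  1941: Sat (+1)  1942: Sun (+1) ✓  1943: Mon (+1)
  1944: Wed (+2)  1945: Thu (+1)  1946: Fri (+1)  1947: Sat (+1)
Sunday years: 1896, 1903, 1908, 1914, 1925, 1931, 1936, 1942 — 8 in total.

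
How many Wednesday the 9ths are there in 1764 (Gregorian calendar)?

1

Check the 9th of each month of 1764: Jan 9: Mon, Feb 9: Thu, Mar 9: Fri, Apr 9: Mon, May 9: Wed, Jun 9: Sat, Jul 9: Mon, Aug 9: Thu, Sep 9: Sun, Oct 9: Tue, Nov 9: Fri, Dec 9: Sun.
Wednesday occurs in May — 1 month.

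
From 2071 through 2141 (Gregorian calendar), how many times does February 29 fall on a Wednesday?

Leap years in 2071–2141: 17 of them.
Feb 29 weekday advances by 5 (mod 7) from one leap year to the next four years later (or differs when a century non-leap intervenes).
Leap-day weekdays: 2072:Mon 2076:Sat 2080:Thu 2084:Tue 2088:Sun 2092:Fri 2096:Wed✓ 2104:Fri 2108:Wed✓ 2112:Mon 2116:Sat 2120:Thu 2124:Tue 2128:Sun 2132:Fri 2136:Wed✓ 2140:Mon
Wednesday: 2096, 2108, 2136 → 3.

3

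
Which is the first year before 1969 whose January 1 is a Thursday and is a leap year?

Jan 1 advances by 2 weekdays after a leap year and by 1 after a common year.
1969: Jan 1 is Wednesday.
1968: Monday (leap)
1967: Sunday
1966: Saturday
1965: Friday
1964: Wednesday (leap)
1963: Tuesday
1962: Monday
1961: Sunday
1960: Friday (leap)
1959: Thursday
1958: Wednesday
1957: Tuesday
1956: Sunday (leap)
1955: Saturday
1954: Friday
1953: Thursday
1952: Tuesday (leap)
1951: Monday
1950: Sunday
1949: Saturday
1948: Thursday (leap)
1948 begins on a Thursday and is a leap year.

1948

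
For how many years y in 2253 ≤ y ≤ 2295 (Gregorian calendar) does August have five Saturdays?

August has 31 days; it has five Saturdays when Saturday falls among the first (month-length − 28) days — i.e. when August 1 is one of Saturday/Friday/Thursday.
August 1 by year: 2253:Mon 2254:Tue 2255:Wed 2256:Fri✓ 2257:Sat✓ 2258:Sun 2259:Mon 2260:Wed 2261:Thu✓ 2262:Fri✓ 2263:Sat✓ 2264:Mon 2265:Tue 2266:Wed 2267:Thu✓ …(13 more)… 2281:Mon 2282:Tue 2283:Wed 2284:Fri✓ 2285:Sat✓ 2286:Sun 2287:Mon 2288:Wed 2289:Thu✓ 2290:Fri✓ 2291:Sat✓ 2292:Mon 2293:Tue 2294:Wed 2295:Thu✓
Years with five Saturdays: 2256, 2257, 2261, 2262, 2263, 2267, 2268, 2272, 2273, 2274, 2278, 2279, 2284, 2285, 2289, 2290, 2291, 2295 → 18.

18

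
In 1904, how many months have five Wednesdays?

A month of length L has five Wednesdays iff its first Wednesday is on day ≤ L−28 (so day 1–3 in a 31-day month, 1–2 in a 30-day month, day 1 in a leap February).
Checking each month of 1904: Jan starts Fri (31d); Feb starts Mon (29d); Mar starts Tue (31d) ✓; Apr starts Fri (30d); May starts Sun (31d); Jun starts Wed (30d) ✓; Jul starts Fri (31d); Aug starts Mon (31d) ✓; Sep starts Thu (30d); Oct starts Sat (31d); Nov starts Tue (30d) ✓; Dec starts Thu (31d).
Five-Wednesday months: March, June, August, November → 4.

4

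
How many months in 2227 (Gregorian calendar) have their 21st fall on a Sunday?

2

Check the 21st of each month of 2227: Jan 21: Sun, Feb 21: Wed, Mar 21: Wed, Apr 21: Sat, May 21: Mon, Jun 21: Thu, Jul 21: Sat, Aug 21: Tue, Sep 21: Fri, Oct 21: Sun, Nov 21: Wed, Dec 21: Fri.
Sunday occurs in January, October — 2 months.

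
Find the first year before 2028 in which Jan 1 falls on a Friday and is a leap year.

2016

Jan 1 advances by 2 weekdays after a leap year and by 1 after a common year.
2028: Jan 1 is Saturday (leap).
2027: Friday
2026: Thursday
2025: Wednesday
2024: Monday (leap)
2023: Sunday
2022: Saturday
2021: Friday
2020: Wednesday (leap)
2019: Tuesday
2018: Monday
2017: Sunday
2016: Friday (leap)
2016 begins on a Friday and is a leap year.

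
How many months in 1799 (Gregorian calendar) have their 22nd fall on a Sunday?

Check the 22nd of each month of 1799: Jan 22: Tue, Feb 22: Fri, Mar 22: Fri, Apr 22: Mon, May 22: Wed, Jun 22: Sat, Jul 22: Mon, Aug 22: Thu, Sep 22: Sun, Oct 22: Tue, Nov 22: Fri, Dec 22: Sun.
Sunday occurs in September, December — 2 months.

2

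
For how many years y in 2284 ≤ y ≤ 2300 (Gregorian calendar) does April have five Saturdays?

5

April has 30 days; it has five Saturdays when Saturday falls among the first (month-length − 28) days — i.e. when April 1 is one of Saturday/Friday.
April 1 by year: 2284:Tue 2285:Wed 2286:Thu 2287:Fri✓ 2288:Sun 2289:Mon 2290:Tue 2291:Wed 2292:Fri✓ 2293:Sat✓ 2294:Sun 2295:Mon 2296:Wed 2297:Thu 2298:Fri✓ 2299:Sat✓ 2300:Sun
Years with five Saturdays: 2287, 2292, 2293, 2298, 2299 → 5.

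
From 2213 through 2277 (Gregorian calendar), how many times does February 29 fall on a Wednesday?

2

Leap years in 2213–2277: 16 of them.
Feb 29 weekday advances by 5 (mod 7) from one leap year to the next four years later (or differs when a century non-leap intervenes).
Leap-day weekdays: 2216:Thu 2220:Tue 2224:Sun 2228:Fri 2232:Wed✓ 2236:Mon 2240:Sat 2244:Thu 2248:Tue 2252:Sun 2256:Fri 2260:Wed✓ 2264:Mon 2268:Sat 2272:Thu 2276:Tue
Wednesday: 2232, 2260 → 2.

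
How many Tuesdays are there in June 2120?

June 2120 has 30 days and begins on Saturday.
The first Tuesday is June 4.
Tuesdays fall on 4, 11, 18, 25 — that's 4.

4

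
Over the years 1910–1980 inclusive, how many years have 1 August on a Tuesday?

Track 1 August's weekday year by year (advancing +1, or +2 across a Feb 29):
  1910: Mon  1911: Tue (+1) ✓  1912: Thu (+2)  1913: Fri (+1)  1914: Sat (+1)
  1915: Sun (+1)  1916: Tue (+2) ✓  1917: Wed (+1)  1918: Thu (+1)  1919: Fri (+1)
  1920: Sun (+2)  1921: Mon (+1)  1922: Tue (+1) ✓  1923: Wed (+1)  … (43 more years) …
  1967: Tue (+1) ✓  1968: Thu (+2)  1969: Fri (+1)  1970: Sat (+1)  1971: Sun (+1)
  1972: Tue (+2) ✓  1973: Wed (+1)  1974: Thu (+1)  1975: Fri (+1)  1976: Sun (+2)
  1977: Mon (+1)  1978: Tue (+1) ✓  1979: Wed (+1)  1980: Fri (+2)
Tuesday years: 1911, 1916, 1922, 1933, 1939, 1944, 1950, 1961, 1967, 1972, 1978 — 11 in total.

11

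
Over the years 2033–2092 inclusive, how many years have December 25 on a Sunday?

Track December 25's weekday year by year (advancing +1, or +2 across a Feb 29):
  2033: Sun ✓  2034: Mon (+1)  2035: Tue (+1)  2036: Thu (+2)  2037: Fri (+1)
  2038: Sat (+1)  2039: Sun (+1) ✓  2040: Tue (+2)  2041: Wed (+1)  2042: Thu (+1)
  2043: Fri (+1)  2044: Sun (+2) ✓  2045: Mon (+1)  2046: Tue (+1)  … (32 more years) …
  2079: Mon (+1)  2080: Wed (+2)  2081: Thu (+1)  2082: Fri (+1)  2083: Sat (+1)
  2084: Mon (+2)  2085: Tue (+1)  2086: Wed (+1)  2087: Thu (+1)  2088: Sat (+2)
  2089: Sun (+1) ✓  2090: Mon (+1)  2091: Tue (+1)  2092: Thu (+2)
Sunday years: 2033, 2039, 2044, 2050, 2061, 2067, 2072, 2078, 2089 — 9 in total.

9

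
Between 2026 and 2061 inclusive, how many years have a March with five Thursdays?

15

March has 31 days; it has five Thursdays when Thursday falls among the first (month-length − 28) days — i.e. when March 1 is one of Thursday/Wednesday/Tuesday.
March 1 by year: 2026:Sun 2027:Mon 2028:Wed✓ 2029:Thu✓ 2030:Fri 2031:Sat 2032:Mon 2033:Tue✓ 2034:Wed✓ 2035:Thu✓ 2036:Sat 2037:Sun 2038:Mon 2039:Tue✓ 2040:Thu✓ …(6 more)… 2047:Fri 2048:Sun 2049:Mon 2050:Tue✓ 2051:Wed✓ 2052:Fri 2053:Sat 2054:Sun 2055:Mon 2056:Wed✓ 2057:Thu✓ 2058:Fri 2059:Sat 2060:Mon 2061:Tue✓
Years with five Thursdays: 2028, 2029, 2033, 2034, 2035, 2039, 2040, 2044, 2045, 2046, 2050, 2051, 2056, 2057, 2061 → 15.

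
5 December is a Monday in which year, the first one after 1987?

1988

From one year to the next, a fixed date's weekday advances by 1, or by 2 when a Feb 29 lies between the two dates.
1987: December 5 is Saturday.
1988: Monday (+2)
5 December falls on a Monday in 1988.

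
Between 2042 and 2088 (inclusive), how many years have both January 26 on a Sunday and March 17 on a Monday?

Check each year's weekday for January 26 and March 17:
  2042: Sun/Mon ✓  2043: Mon/Tue  2044: Tue/Thu  2045: Thu/Fri  2046: Fri/Sat  2047: Sat/Sun  2048: Sun/Tue  2049: Tue/Wed  2050: Wed/Thu  2051: Thu/Fri  2052: Fri/Sun  2053: Sun/Mon ✓  2054: Mon/Tue  2055: Tue/Wed  …(19 more)…  2075: Sat/Sun  2076: Sun/Tue  2077: Tue/Wed  2078: Wed/Thu  2079: Thu/Fri  2080: Fri/Sun  2081: Sun/Mon ✓  2082: Mon/Tue  2083: Tue/Wed  2084: Wed/Fri  2085: Fri/Sat  2086: Sat/Sun  2087: Sun/Mon ✓  2088: Mon/Wed
Both conditions hold in: 2042, 2053, 2059, 2070, 2081, 2087 — 6.

6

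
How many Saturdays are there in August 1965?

August 1965 has 31 days and begins on Sunday.
The first Saturday is August 7.
Saturdays fall on 7, 14, 21, 28 — that's 4.

4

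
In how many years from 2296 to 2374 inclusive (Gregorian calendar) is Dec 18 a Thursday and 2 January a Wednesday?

2

Check each year's weekday for Dec 18 and 2 January:
  2296: Fri/Thu  2297: Sat/Sat  2298: Sun/Sun  2299: Mon/Mon  2300: Tue/Tue  2301: Wed/Wed  2302: Thu/Thu  2303: Fri/Fri  2304: Sun/Sat  2305: Mon/Mon  2306: Tue/Tue  2307: Wed/Wed  2308: Fri/Thu  2309: Sat/Sat  …(51 more)…  2361: Mon/Mon  2362: Tue/Tue  2363: Wed/Wed  2364: Fri/Thu  2365: Sat/Sat  2366: Sun/Sun  2367: Mon/Mon  2368: Wed/Tue  2369: Thu/Thu  2370: Fri/Fri  2371: Sat/Sat  2372: Mon/Sun  2373: Tue/Tue  2374: Wed/Wed
Both conditions hold in: 2324, 2352 — 2.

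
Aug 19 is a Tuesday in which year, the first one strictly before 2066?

From one year to the next, a fixed date's weekday advances by 1, or by 2 when a Feb 29 lies between the two dates.
2066: August 19 is Thursday.
2065: Wednesday (−1)
2064: Tuesday (−1)
Aug 19 falls on a Tuesday in 2064.

2064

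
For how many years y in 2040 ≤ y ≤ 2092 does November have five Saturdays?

16

November has 30 days; it has five Saturdays when Saturday falls among the first (month-length − 28) days — i.e. when November 1 is one of Saturday/Friday.
November 1 by year: 2040:Thu 2041:Fri✓ 2042:Sat✓ 2043:Sun 2044:Tue 2045:Wed 2046:Thu 2047:Fri✓ 2048:Sun 2049:Mon 2050:Tue 2051:Wed 2052:Fri✓ 2053:Sat✓ 2054:Sun …(23 more)… 2078:Tue 2079:Wed 2080:Fri✓ 2081:Sat✓ 2082:Sun 2083:Mon 2084:Wed 2085:Thu 2086:Fri✓ 2087:Sat✓ 2088:Mon 2089:Tue 2090:Wed 2091:Thu 2092:Sat✓
Years with five Saturdays: 2041, 2042, 2047, 2052, 2053, 2058, 2059, 2064, 2069, 2070, 2075, 2080, 2081, 2086, 2087, 2092 → 16.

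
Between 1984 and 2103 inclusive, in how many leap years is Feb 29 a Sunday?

Leap years in 1984–2103: 29 of them.
Feb 29 weekday advances by 5 (mod 7) from one leap year to the next four years later (or differs when a century non-leap intervenes).
Leap-day weekdays: 1984:Wed 1988:Mon 1992:Sat 1996:Thu 2000:Tue 2004:Sun✓ 2008:Fri 2012:Wed 2016:Mon 2020:Sat 2024:Thu 2028:Tue 2032:Sun✓ …(3 more)… 2048:Sat 2052:Thu 2056:Tue 2060:Sun✓ 2064:Fri 2068:Wed 2072:Mon 2076:Sat 2080:Thu 2084:Tue 2088:Sun✓ 2092:Fri 2096:Wed
Sunday: 2004, 2032, 2060, 2088 → 4.

4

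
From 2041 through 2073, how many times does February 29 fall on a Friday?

Leap years in 2041–2073: 8 of them.
Feb 29 weekday advances by 5 (mod 7) from one leap year to the next four years later (or differs when a century non-leap intervenes).
Leap-day weekdays: 2044:Mon 2048:Sat 2052:Thu 2056:Tue 2060:Sun 2064:Fri✓ 2068:Wed 2072:Mon
Friday: 2064 → 1.

1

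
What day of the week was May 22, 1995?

Monday

January 1, 1995 is a Sunday.
May 22 is day 142 of the year, i.e. 141 days after Jan 1.
141 mod 7 = 1, so advance 1 weekday from Sunday: Monday.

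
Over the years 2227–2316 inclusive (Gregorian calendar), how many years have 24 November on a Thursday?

Track 24 November's weekday year by year (advancing +1, or +2 across a Feb 29):
  2227: Sat  2228: Mon (+2)  2229: Tue (+1)  2230: Wed (+1)  2231: Thu (+1) ✓
  2232: Sat (+2)  2233: Sun (+1)  2234: Mon (+1)  2235: Tue (+1)  2236: Thu (+2) ✓
  2237: Fri (+1)  2238: Sat (+1)  2239: Sun (+1)  2240: Tue (+2)  … (62 more years) …
  2303: Tue (+1)  2304: Thu (+2) ✓  2305: Fri (+1)  2306: Sat (+1)  2307: Sun (+1)
  2308: Tue (+2)  2309: Wed (+1)  2310: Thu (+1) ✓  2311: Fri (+1)  2312: Sun (+2)
  2313: Mon (+1)  2314: Tue (+1)  2315: Wed (+1)  2316: Fri (+2)
Thursday years: 2231, 2236, 2242, 2253, 2259, 2264, 2270, 2281, 2287, 2292, 2298, 2304, 2310 — 13 in total.

13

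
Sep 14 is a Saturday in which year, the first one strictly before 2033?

2030

From one year to the next, a fixed date's weekday advances by 1, or by 2 when a Feb 29 lies between the two dates.
2033: September 14 is Wednesday.
2032: Tuesday (−1)
2031: Sunday (−2)
2030: Saturday (−1)
Sep 14 falls on a Saturday in 2030.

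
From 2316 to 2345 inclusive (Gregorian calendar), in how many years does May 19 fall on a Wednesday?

Track May 19's weekday year by year (advancing +1, or +2 across a Feb 29):
  2316: Fri  2317: Sat (+1)  2318: Sun (+1)  2319: Mon (+1)  2320: Wed (+2) ✓
  2321: Thu (+1)  2322: Fri (+1)  2323: Sat (+1)  2324: Mon (+2)  2325: Tue (+1)
  2326: Wed (+1) ✓  2327: Thu (+1)  2328: Sat (+2)  2329: Sun (+1)  2330: Mon (+1)
  2331: Tue (+1)  2332: Thu (+2)  2333: Fri (+1)  2334: Sat (+1)  2335: Sun (+1)
  2336: Tue (+2)  2337: Wed (+1) ✓  2338: Thu (+1)  2339: Fri (+1)  2340: Sun (+2)
  2341: Mon (+1)  2342: Tue (+1)  2343: Wed (+1) ✓  2344: Fri (+2)  2345: Sat (+1)
Wednesday years: 2320, 2326, 2337, 2343 — 4 in total.

4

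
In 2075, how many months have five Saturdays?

A month of length L has five Saturdays iff its first Saturday is on day ≤ L−28 (so day 1–3 in a 31-day month, 1–2 in a 30-day month, day 1 in a leap February).
Checking each month of 2075: Jan starts Tue (31d); Feb starts Fri (28d); Mar starts Fri (31d) ✓; Apr starts Mon (30d); May starts Wed (31d); Jun starts Sat (30d) ✓; Jul starts Mon (31d); Aug starts Thu (31d) ✓; Sep starts Sun (30d); Oct starts Tue (31d); Nov starts Fri (30d) ✓; Dec starts Sun (31d).
Five-Saturday months: March, June, August, November → 4.

4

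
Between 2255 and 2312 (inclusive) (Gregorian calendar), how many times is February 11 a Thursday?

9

Track February 11's weekday year by year (advancing +1, or +2 across a Feb 29):
  2255: Sun  2256: Mon (+1)  2257: Wed (+2)  2258: Thu (+1) ✓  2259: Fri (+1)
  2260: Sat (+1)  2261: Mon (+2)  2262: Tue (+1)  2263: Wed (+1)  2264: Thu (+1) ✓
  2265: Sat (+2)  2266: Sun (+1)  2267: Mon (+1)  2268: Tue (+1)  … (30 more years) …
  2299: Sat (+1)  2300: Sun (+1)  2301: Mon (+1)  2302: Tue (+1)  2303: Wed (+1)
  2304: Thu (+1) ✓  2305: Sat (+2)  2306: Sun (+1)  2307: Mon (+1)  2308: Tue (+1)
  2309: Thu (+2) ✓  2310: Fri (+1)  2311: Sat (+1)  2312: Sun (+1)
Thursday years: 2258, 2264, 2269, 2275, 2286, 2292, 2297, 2304, 2309 — 9 in total.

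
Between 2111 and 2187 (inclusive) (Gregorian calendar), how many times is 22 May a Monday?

12

Track 22 May's weekday year by year (advancing +1, or +2 across a Feb 29):
  2111: Fri  2112: Sun (+2)  2113: Mon (+1) ✓  2114: Tue (+1)  2115: Wed (+1)
  2116: Fri (+2)  2117: Sat (+1)  2118: Sun (+1)  2119: Mon (+1) ✓  2120: Wed (+2)
  2121: Thu (+1)  2122: Fri (+1)  2123: Sat (+1)  2124: Mon (+2) ✓  … (49 more years) …
  2174: Sun (+1)  2175: Mon (+1) ✓  2176: Wed (+2)  2177: Thu (+1)  2178: Fri (+1)
  2179: Sat (+1)  2180: Mon (+2) ✓  2181: Tue (+1)  2182: Wed (+1)  2183: Thu (+1)
  2184: Sat (+2)  2185: Sun (+1)  2186: Mon (+1) ✓  2187: Tue (+1)
Monday years: 2113, 2119, 2124, 2130, 2141, 2147, 2152, 2158, 2169, 2175, 2180, 2186 — 12 in total.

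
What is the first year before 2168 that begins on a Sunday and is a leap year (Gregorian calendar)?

Jan 1 advances by 2 weekdays after a leap year and by 1 after a common year.
2168: Jan 1 is Friday (leap).
2167: Thursday
2166: Wednesday
2165: Tuesday
2164: Sunday (leap)
2164 begins on a Sunday and is a leap year.

2164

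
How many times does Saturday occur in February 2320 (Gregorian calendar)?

4

February 2320 has 29 days and begins on Sunday.
The first Saturday is February 7.
Saturdays fall on 7, 14, 21, 28 — that's 4.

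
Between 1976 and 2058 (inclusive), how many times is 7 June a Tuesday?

Track 7 June's weekday year by year (advancing +1, or +2 across a Feb 29):
  1976: Mon  1977: Tue (+1) ✓  1978: Wed (+1)  1979: Thu (+1)  1980: Sat (+2)
  1981: Sun (+1)  1982: Mon (+1)  1983: Tue (+1) ✓  1984: Thu (+2)  1985: Fri (+1)
  1986: Sat (+1)  1987: Sun (+1)  1988: Tue (+2) ✓  1989: Wed (+1)  … (55 more years) …
  2045: Wed (+1)  2046: Thu (+1)  2047: Fri (+1)  2048: Sun (+2)  2049: Mon (+1)
  2050: Tue (+1) ✓  2051: Wed (+1)  2052: Fri (+2)  2053: Sat (+1)  2054: Sun (+1)
  2055: Mon (+1)  2056: Wed (+2)  2057: Thu (+1)  2058: Fri (+1)
Tuesday years: 1977, 1983, 1988, 1994, 2005, 2011, 2016, 2022, 2033, 2039, 2044, 2050 — 12 in total.

12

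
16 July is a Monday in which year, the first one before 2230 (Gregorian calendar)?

2227

From one year to the next, a fixed date's weekday advances by 1, or by 2 when a Feb 29 lies between the two dates.
2230: July 16 is Friday.
2229: Thursday (−1)
2228: Wednesday (−1)
2227: Monday (−2)
16 July falls on a Monday in 2227.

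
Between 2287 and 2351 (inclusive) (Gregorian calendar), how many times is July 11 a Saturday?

9

Track July 11's weekday year by year (advancing +1, or +2 across a Feb 29):
  2287: Mon  2288: Wed (+2)  2289: Thu (+1)  2290: Fri (+1)  2291: Sat (+1) ✓
  2292: Mon (+2)  2293: Tue (+1)  2294: Wed (+1)  2295: Thu (+1)  2296: Sat (+2) ✓
  2297: Sun (+1)  2298: Mon (+1)  2299: Tue (+1)  2300: Wed (+1)  … (37 more years) …
  2338: Mon (+1)  2339: Tue (+1)  2340: Thu (+2)  2341: Fri (+1)  2342: Sat (+1) ✓
  2343: Sun (+1)  2344: Tue (+2)  2345: Wed (+1)  2346: Thu (+1)  2347: Fri (+1)
  2348: Sun (+2)  2349: Mon (+1)  2350: Tue (+1)  2351: Wed (+1)
Saturday years: 2291, 2296, 2303, 2308, 2314, 2325, 2331, 2336, 2342 — 9 in total.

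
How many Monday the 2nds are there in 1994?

1

Check the 2nd of each month of 1994: Jan 2: Sun, Feb 2: Wed, Mar 2: Wed, Apr 2: Sat, May 2: Mon, Jun 2: Thu, Jul 2: Sat, Aug 2: Tue, Sep 2: Fri, Oct 2: Sun, Nov 2: Wed, Dec 2: Fri.
Monday occurs in May — 1 month.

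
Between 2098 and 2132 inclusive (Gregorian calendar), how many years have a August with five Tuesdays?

15

August has 31 days; it has five Tuesdays when Tuesday falls among the first (month-length − 28) days — i.e. when August 1 is one of Tuesday/Monday/Sunday.
August 1 by year: 2098:Fri 2099:Sat 2100:Sun✓ 2101:Mon✓ 2102:Tue✓ 2103:Wed 2104:Fri 2105:Sat 2106:Sun✓ 2107:Mon✓ 2108:Wed 2109:Thu 2110:Fri 2111:Sat 2112:Mon✓ …(5 more)… 2118:Mon✓ 2119:Tue✓ 2120:Thu 2121:Fri 2122:Sat 2123:Sun✓ 2124:Tue✓ 2125:Wed 2126:Thu 2127:Fri 2128:Sun✓ 2129:Mon✓ 2130:Tue✓ 2131:Wed 2132:Fri
Years with five Tuesdays: 2100, 2101, 2102, 2106, 2107, 2112, 2113, 2117, 2118, 2119, 2123, 2124, 2128, 2129, 2130 → 15.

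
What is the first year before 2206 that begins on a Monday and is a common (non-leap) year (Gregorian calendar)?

2198

Jan 1 advances by 2 weekdays after a leap year and by 1 after a common year.
2206: Jan 1 is Wednesday.
2205: Tuesday
2204: Sunday (leap)
2203: Saturday
2202: Friday
2201: Thursday
2200: Wednesday
2199: Tuesday
2198: Monday
2198 begins on a Monday and is a common year.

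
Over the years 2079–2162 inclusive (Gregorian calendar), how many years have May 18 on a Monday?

Track May 18's weekday year by year (advancing +1, or +2 across a Feb 29):
  2079: Thu  2080: Sat (+2)  2081: Sun (+1)  2082: Mon (+1) ✓  2083: Tue (+1)
  2084: Thu (+2)  2085: Fri (+1)  2086: Sat (+1)  2087: Sun (+1)  2088: Tue (+2)
  2089: Wed (+1)  2090: Thu (+1)  2091: Fri (+1)  2092: Sun (+2)  … (56 more years) …
  2149: Sun (+1)  2150: Mon (+1) ✓  2151: Tue (+1)  2152: Thu (+2)  2153: Fri (+1)
  2154: Sat (+1)  2155: Sun (+1)  2156: Tue (+2)  2157: Wed (+1)  2158: Thu (+1)
  2159: Fri (+1)  2160: Sun (+2)  2161: Mon (+1) ✓  2162: Tue (+1)
Monday years: 2082, 2093, 2099, 2105, 2111, 2116, 2122, 2133, 2139, 2144, 2150, 2161 — 12 in total.

12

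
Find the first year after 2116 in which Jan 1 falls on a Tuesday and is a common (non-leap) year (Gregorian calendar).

2126

Jan 1 advances by 2 weekdays after a leap year and by 1 after a common year.
2116: Jan 1 is Wednesday (leap).
2117: Friday
2118: Saturday
2119: Sunday
2120: Monday (leap)
2121: Wednesday
2122: Thursday
2123: Friday
2124: Saturday (leap)
2125: Monday
2126: Tuesday
2126 begins on a Tuesday and is a common year.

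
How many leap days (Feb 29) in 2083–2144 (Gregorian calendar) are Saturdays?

2

Leap years in 2083–2144: 15 of them.
Feb 29 weekday advances by 5 (mod 7) from one leap year to the next four years later (or differs when a century non-leap intervenes).
Leap-day weekdays: 2084:Tue 2088:Sun 2092:Fri 2096:Wed 2104:Fri 2108:Wed 2112:Mon 2116:Sat✓ 2120:Thu 2124:Tue 2128:Sun 2132:Fri 2136:Wed 2140:Mon 2144:Sat✓
Saturday: 2116, 2144 → 2.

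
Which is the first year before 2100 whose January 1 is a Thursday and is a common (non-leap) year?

2099

Jan 1 advances by 2 weekdays after a leap year and by 1 after a common year.
2100: Jan 1 is Friday.
2099: Thursday
2099 begins on a Thursday and is a common year.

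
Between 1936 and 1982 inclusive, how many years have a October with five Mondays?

19

October has 31 days; it has five Mondays when Monday falls among the first (month-length − 28) days — i.e. when October 1 is one of Monday/Sunday/Saturday.
October 1 by year: 1936:Thu 1937:Fri 1938:Sat✓ 1939:Sun✓ 1940:Tue 1941:Wed 1942:Thu 1943:Fri 1944:Sun✓ 1945:Mon✓ 1946:Tue 1947:Wed 1948:Fri 1949:Sat✓ 1950:Sun✓ …(17 more)… 1968:Tue 1969:Wed 1970:Thu 1971:Fri 1972:Sun✓ 1973:Mon✓ 1974:Tue 1975:Wed 1976:Fri 1977:Sat✓ 1978:Sun✓ 1979:Mon✓ 1980:Wed 1981:Thu 1982:Fri
Years with five Mondays: 1938, 1939, 1944, 1945, 1949, 1950, 1951, 1955, 1956, 1960, 1961, 1962, 1966, 1967, 1972, 1973, 1977, 1978, 1979 → 19.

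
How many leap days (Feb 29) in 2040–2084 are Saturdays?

2

Leap years in 2040–2084: 12 of them.
Feb 29 weekday advances by 5 (mod 7) from one leap year to the next four years later (or differs when a century non-leap intervenes).
Leap-day weekdays: 2040:Wed 2044:Mon 2048:Sat✓ 2052:Thu 2056:Tue 2060:Sun 2064:Fri 2068:Wed 2072:Mon 2076:Sat✓ 2080:Thu 2084:Tue
Saturday: 2048, 2076 → 2.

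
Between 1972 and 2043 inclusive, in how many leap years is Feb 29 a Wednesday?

3

Leap years in 1972–2043: 18 of them.
Feb 29 weekday advances by 5 (mod 7) from one leap year to the next four years later (or differs when a century non-leap intervenes).
Leap-day weekdays: 1972:Tue 1976:Sun 1980:Fri 1984:Wed✓ 1988:Mon 1992:Sat 1996:Thu 2000:Tue 2004:Sun 2008:Fri 2012:Wed✓ 2016:Mon 2020:Sat 2024:Thu 2028:Tue 2032:Sun 2036:Fri 2040:Wed✓
Wednesday: 1984, 2012, 2040 → 3.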